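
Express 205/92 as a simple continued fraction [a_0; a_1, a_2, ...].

Run the Euclidean algorithm on 205 and 92; the successive quotients are the partial quotients a_0, a_1, ... (each step inverts the fractional part left over by the previous one):
  205 = 2*92 + 21, so a_0 = 2.
  92 = 4*21 + 8, so a_1 = 4.
  21 = 2*8 + 5, so a_2 = 2.
  8 = 1*5 + 3, so a_3 = 1.
  5 = 1*3 + 2, so a_4 = 1.
  3 = 1*2 + 1, so a_5 = 1.
  2 = 2*1 + 0, so a_6 = 2.
The remainder reaches 0 after 7 divisions, so the expansion has 7 partial quotients, read off in order.

[2; 4, 2, 1, 1, 1, 2]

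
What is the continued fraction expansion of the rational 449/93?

[4; 1, 4, 1, 4, 3]

Run the Euclidean algorithm on 449 and 93; the successive quotients are the partial quotients a_0, a_1, ... (each step inverts the fractional part left over by the previous one):
  449 = 4*93 + 77, so a_0 = 4.
  93 = 1*77 + 16, so a_1 = 1.
  77 = 4*16 + 13, so a_2 = 4.
  16 = 1*13 + 3, so a_3 = 1.
  13 = 4*3 + 1, so a_4 = 4.
  3 = 3*1 + 0, so a_5 = 3.
The remainder reaches 0 after 6 divisions, so the expansion has 6 partial quotients, read off in order.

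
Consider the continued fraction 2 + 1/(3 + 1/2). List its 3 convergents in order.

Using the convergent recurrence p_i = a_i*p_{i-1} + p_{i-2}, q_i = a_i*q_{i-1} + q_{i-2} with p_{-2}=0, p_{-1}=1, q_{-2}=1, q_{-1}=0:
  i=0: a_0=2, p_0 = 2*1 + 0 = 2, q_0 = 2*0 + 1 = 1.
  i=1: a_1=3, p_1 = 3*2 + 1 = 7, q_1 = 3*1 + 0 = 3.
  i=2: a_2=2, p_2 = 2*7 + 2 = 16, q_2 = 2*3 + 1 = 7.

2/1, 7/3, 16/7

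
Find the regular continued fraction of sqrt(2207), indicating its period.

[46; (1, 45, 1, 92)]

Write x_i = (sqrt(2207) + m_i)/d_i with (m_0, d_0) = (0, 1). a_0 = floor(sqrt(2207)) = 46, since 46^2 = 2116 <= 2207 < 2209 = 47^2.
Iterate m_{i+1} = d_i*a_i - m_i, d_{i+1} = (2207 - m_{i+1}^2)/d_i, a_{i+1} = floor((a_0 + m_{i+1})/d_{i+1}):
  m_1 = 1*46 - 0 = 46, d_1 = (2207 - 46^2)/1 = 91/1 = 91, a_1 = floor((46 + 46)/91) = 1.
  m_2 = 91*1 - 46 = 45, d_2 = (2207 - 45^2)/91 = 182/91 = 2, a_2 = floor((46 + 45)/2) = 45.
  m_3 = 2*45 - 45 = 45, d_3 = (2207 - 45^2)/2 = 182/2 = 91, a_3 = floor((46 + 45)/91) = 1.
  m_4 = 91*1 - 45 = 46, d_4 = (2207 - 46^2)/91 = 91/91 = 1, a_4 = floor((46 + 46)/1) = 92.
  m_5 = 1*92 - 46 = 46, d_5 = (2207 - 46^2)/1 = 91/1 = 91: (m_5, d_5) = (m_1, d_1) = (46, 91), so from here the quotients repeat a_1, ..., a_4; the period length is 4.
Hence the expansion of sqrt(2207) is a_0 = 46 followed by the repeating block 1, 45, 1, 92 (period 4).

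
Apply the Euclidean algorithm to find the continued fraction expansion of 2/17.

[0; 8, 2]

Run the Euclidean algorithm on 2 and 17; the successive quotients are the partial quotients a_0, a_1, ... (each step inverts the fractional part left over by the previous one):
  2 = 0*17 + 2, so a_0 = 0.
  17 = 8*2 + 1, so a_1 = 8.
  2 = 2*1 + 0, so a_2 = 2.
The remainder reaches 0 after 3 divisions, so the expansion has 3 partial quotients, read off in order.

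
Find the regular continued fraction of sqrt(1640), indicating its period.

[40; (2, 80)]

Write x_i = (sqrt(1640) + m_i)/d_i with (m_0, d_0) = (0, 1). a_0 = floor(sqrt(1640)) = 40, since 40^2 = 1600 <= 1640 < 1681 = 41^2.
Iterate m_{i+1} = d_i*a_i - m_i, d_{i+1} = (1640 - m_{i+1}^2)/d_i, a_{i+1} = floor((a_0 + m_{i+1})/d_{i+1}):
  m_1 = 1*40 - 0 = 40, d_1 = (1640 - 40^2)/1 = 40/1 = 40, a_1 = floor((40 + 40)/40) = 2.
  m_2 = 40*2 - 40 = 40, d_2 = (1640 - 40^2)/40 = 40/40 = 1, a_2 = floor((40 + 40)/1) = 80.
  m_3 = 1*80 - 40 = 40, d_3 = (1640 - 40^2)/1 = 40/1 = 40: (m_3, d_3) = (m_1, d_1) = (40, 40), so from here the quotients repeat a_1, a_2; the period length is 2.
Hence the expansion of sqrt(1640) is a_0 = 40 followed by the repeating block 2, 80 (period 2).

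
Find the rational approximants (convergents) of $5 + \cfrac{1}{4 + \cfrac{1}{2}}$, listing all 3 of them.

Using the convergent recurrence p_i = a_i*p_{i-1} + p_{i-2}, q_i = a_i*q_{i-1} + q_{i-2} with p_{-2}=0, p_{-1}=1, q_{-2}=1, q_{-1}=0:
  i=0: a_0=5, p_0 = 5*1 + 0 = 5, q_0 = 5*0 + 1 = 1.
  i=1: a_1=4, p_1 = 4*5 + 1 = 21, q_1 = 4*1 + 0 = 4.
  i=2: a_2=2, p_2 = 2*21 + 5 = 47, q_2 = 2*4 + 1 = 9.

5/1, 21/4, 47/9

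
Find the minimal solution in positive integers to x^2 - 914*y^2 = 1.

First expand sqrt(914) as a continued fraction. With x_i = (sqrt(914) + m_i)/d_i and (m_0, d_0) = (0, 1): a_0 = floor(sqrt(914)) = 30, since 30^2 = 900 <= 914 < 961 = 31^2.
Iterate m_{i+1} = d_i*a_i - m_i, d_{i+1} = (914 - m_{i+1}^2)/d_i, a_{i+1} = floor((a_0 + m_{i+1})/d_{i+1}):
  m_1 = 1*30 - 0 = 30, d_1 = (914 - 30^2)/1 = 14/1 = 14, a_1 = floor((30 + 30)/14) = 4.
  m_2 = 14*4 - 30 = 26, d_2 = (914 - 26^2)/14 = 238/14 = 17, a_2 = floor((30 + 26)/17) = 3.
  m_3 = 17*3 - 26 = 25, d_3 = (914 - 25^2)/17 = 289/17 = 17, a_3 = floor((30 + 25)/17) = 3.
  m_4 = 17*3 - 25 = 26, d_4 = (914 - 26^2)/17 = 238/17 = 14, a_4 = floor((30 + 26)/14) = 4.
  m_5 = 14*4 - 26 = 30, d_5 = (914 - 30^2)/14 = 14/14 = 1, a_5 = floor((30 + 30)/1) = 60.
  m_6 = 1*60 - 30 = 30, d_6 = (914 - 30^2)/1 = 14/1 = 14: (m_6, d_6) = (m_1, d_1) = (30, 14), so from here the quotients repeat a_1, ..., a_5; the period length is 5.
So sqrt(914) = [30; (4, 3, 3, 4, 60)] with period length k = 5.
k is odd, so (p_{k-1}, q_{k-1}) only solves x^2 - 914y^2 = -1 and the fundamental solution of x^2 - 914y^2 = 1 is (p_{2k-1}, q_{2k-1}) = (p_9, q_9); compute convergents through index 9, running through the period twice.
Convergents (p_i = a_i*p_{i-1} + p_{i-2}, q_i = a_i*q_{i-1} + q_{i-2} with p_{-2}=0, p_{-1}=1, q_{-2}=1, q_{-1}=0):
  i=0: a_0=30, p_0 = 30*1 + 0 = 30, q_0 = 30*0 + 1 = 1.
  i=1: a_1=4, p_1 = 4*30 + 1 = 121, q_1 = 4*1 + 0 = 4.
  i=2: a_2=3, p_2 = 3*121 + 30 = 393, q_2 = 3*4 + 1 = 13.
  i=3: a_3=3, p_3 = 3*393 + 121 = 1300, q_3 = 3*13 + 4 = 43.
  i=4: a_4=4, p_4 = 4*1300 + 393 = 5593, q_4 = 4*43 + 13 = 185.
  i=5: a_5=60, p_5 = 60*5593 + 1300 = 336880, q_5 = 60*185 + 43 = 11143.
  i=6: a_6=4, p_6 = 4*336880 + 5593 = 1353113, q_6 = 4*11143 + 185 = 44757.
  i=7: a_7=3, p_7 = 3*1353113 + 336880 = 4396219, q_7 = 3*44757 + 11143 = 145414.
  i=8: a_8=3, p_8 = 3*4396219 + 1353113 = 14541770, q_8 = 3*145414 + 44757 = 480999.
  i=9: a_9=4, p_9 = 4*14541770 + 4396219 = 62563299, q_9 = 4*480999 + 145414 = 2069410.
Indeed p_4^2 - 914*q_4^2 = 31281649 - 31281650 = -1, not +1.
Check: 62563299^2 - 914*2069410^2 = 3914166381763401 - 3914166381763400 = 1, so (x, y) = (62563299, 2069410) solves the equation, and by the theorem it is the least positive solution.

(x, y) = (62563299, 2069410)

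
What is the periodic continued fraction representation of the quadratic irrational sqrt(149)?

Write x_i = (sqrt(149) + m_i)/d_i with (m_0, d_0) = (0, 1). a_0 = floor(sqrt(149)) = 12, since 12^2 = 144 <= 149 < 169 = 13^2.
Iterate m_{i+1} = d_i*a_i - m_i, d_{i+1} = (149 - m_{i+1}^2)/d_i, a_{i+1} = floor((a_0 + m_{i+1})/d_{i+1}):
  m_1 = 1*12 - 0 = 12, d_1 = (149 - 12^2)/1 = 5/1 = 5, a_1 = floor((12 + 12)/5) = 4.
  m_2 = 5*4 - 12 = 8, d_2 = (149 - 8^2)/5 = 85/5 = 17, a_2 = floor((12 + 8)/17) = 1.
  m_3 = 17*1 - 8 = 9, d_3 = (149 - 9^2)/17 = 68/17 = 4, a_3 = floor((12 + 9)/4) = 5.
  m_4 = 4*5 - 9 = 11, d_4 = (149 - 11^2)/4 = 28/4 = 7, a_4 = floor((12 + 11)/7) = 3.
  m_5 = 7*3 - 11 = 10, d_5 = (149 - 10^2)/7 = 49/7 = 7, a_5 = floor((12 + 10)/7) = 3.
  m_6 = 7*3 - 10 = 11, d_6 = (149 - 11^2)/7 = 28/7 = 4, a_6 = floor((12 + 11)/4) = 5.
  m_7 = 4*5 - 11 = 9, d_7 = (149 - 9^2)/4 = 68/4 = 17, a_7 = floor((12 + 9)/17) = 1.
  m_8 = 17*1 - 9 = 8, d_8 = (149 - 8^2)/17 = 85/17 = 5, a_8 = floor((12 + 8)/5) = 4.
  m_9 = 5*4 - 8 = 12, d_9 = (149 - 12^2)/5 = 5/5 = 1, a_9 = floor((12 + 12)/1) = 24.
  m_10 = 1*24 - 12 = 12, d_10 = (149 - 12^2)/1 = 5/1 = 5: (m_10, d_10) = (m_1, d_1) = (12, 5), so from here the quotients repeat a_1, ..., a_9; the period length is 9.
Hence the expansion of sqrt(149) is a_0 = 12 followed by the repeating block 4, 1, 5, 3, 3, 5, 1, 4, 24 (period 9).

[12; (4, 1, 5, 3, 3, 5, 1, 4, 24)]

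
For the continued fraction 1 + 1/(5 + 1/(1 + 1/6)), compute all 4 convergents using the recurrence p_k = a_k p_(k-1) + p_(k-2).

Using the convergent recurrence p_i = a_i*p_{i-1} + p_{i-2}, q_i = a_i*q_{i-1} + q_{i-2} with p_{-2}=0, p_{-1}=1, q_{-2}=1, q_{-1}=0:
  i=0: a_0=1, p_0 = 1*1 + 0 = 1, q_0 = 1*0 + 1 = 1.
  i=1: a_1=5, p_1 = 5*1 + 1 = 6, q_1 = 5*1 + 0 = 5.
  i=2: a_2=1, p_2 = 1*6 + 1 = 7, q_2 = 1*5 + 1 = 6.
  i=3: a_3=6, p_3 = 6*7 + 6 = 48, q_3 = 6*6 + 5 = 41.

1/1, 6/5, 7/6, 48/41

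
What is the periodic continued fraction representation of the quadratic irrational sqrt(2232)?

Write x_i = (sqrt(2232) + m_i)/d_i with (m_0, d_0) = (0, 1). a_0 = floor(sqrt(2232)) = 47, since 47^2 = 2209 <= 2232 < 2304 = 48^2.
Iterate m_{i+1} = d_i*a_i - m_i, d_{i+1} = (2232 - m_{i+1}^2)/d_i, a_{i+1} = floor((a_0 + m_{i+1})/d_{i+1}):
  m_1 = 1*47 - 0 = 47, d_1 = (2232 - 47^2)/1 = 23/1 = 23, a_1 = floor((47 + 47)/23) = 4.
  m_2 = 23*4 - 47 = 45, d_2 = (2232 - 45^2)/23 = 207/23 = 9, a_2 = floor((47 + 45)/9) = 10.
  m_3 = 9*10 - 45 = 45, d_3 = (2232 - 45^2)/9 = 207/9 = 23, a_3 = floor((47 + 45)/23) = 4.
  m_4 = 23*4 - 45 = 47, d_4 = (2232 - 47^2)/23 = 23/23 = 1, a_4 = floor((47 + 47)/1) = 94.
  m_5 = 1*94 - 47 = 47, d_5 = (2232 - 47^2)/1 = 23/1 = 23: (m_5, d_5) = (m_1, d_1) = (47, 23), so from here the quotients repeat a_1, ..., a_4; the period length is 4.
Hence the expansion of sqrt(2232) is a_0 = 47 followed by the repeating block 4, 10, 4, 94 (period 4).

[47; (4, 10, 4, 94)]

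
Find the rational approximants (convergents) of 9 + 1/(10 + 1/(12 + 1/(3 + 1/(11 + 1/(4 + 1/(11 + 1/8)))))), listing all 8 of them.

9/1, 91/10, 1101/121, 3394/373, 38435/4224, 157134/17269, 1766909/194183, 14292406/1570733

Using the convergent recurrence p_i = a_i*p_{i-1} + p_{i-2}, q_i = a_i*q_{i-1} + q_{i-2} with p_{-2}=0, p_{-1}=1, q_{-2}=1, q_{-1}=0:
  i=0: a_0=9, p_0 = 9*1 + 0 = 9, q_0 = 9*0 + 1 = 1.
  i=1: a_1=10, p_1 = 10*9 + 1 = 91, q_1 = 10*1 + 0 = 10.
  i=2: a_2=12, p_2 = 12*91 + 9 = 1101, q_2 = 12*10 + 1 = 121.
  i=3: a_3=3, p_3 = 3*1101 + 91 = 3394, q_3 = 3*121 + 10 = 373.
  i=4: a_4=11, p_4 = 11*3394 + 1101 = 38435, q_4 = 11*373 + 121 = 4224.
  i=5: a_5=4, p_5 = 4*38435 + 3394 = 157134, q_5 = 4*4224 + 373 = 17269.
  i=6: a_6=11, p_6 = 11*157134 + 38435 = 1766909, q_6 = 11*17269 + 4224 = 194183.
  i=7: a_7=8, p_7 = 8*1766909 + 157134 = 14292406, q_7 = 8*194183 + 17269 = 1570733.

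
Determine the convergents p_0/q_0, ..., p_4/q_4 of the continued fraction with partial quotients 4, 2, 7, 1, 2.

4/1, 9/2, 67/15, 76/17, 219/49

Using the convergent recurrence p_i = a_i*p_{i-1} + p_{i-2}, q_i = a_i*q_{i-1} + q_{i-2} with p_{-2}=0, p_{-1}=1, q_{-2}=1, q_{-1}=0:
  i=0: a_0=4, p_0 = 4*1 + 0 = 4, q_0 = 4*0 + 1 = 1.
  i=1: a_1=2, p_1 = 2*4 + 1 = 9, q_1 = 2*1 + 0 = 2.
  i=2: a_2=7, p_2 = 7*9 + 4 = 67, q_2 = 7*2 + 1 = 15.
  i=3: a_3=1, p_3 = 1*67 + 9 = 76, q_3 = 1*15 + 2 = 17.
  i=4: a_4=2, p_4 = 2*76 + 67 = 219, q_4 = 2*17 + 15 = 49.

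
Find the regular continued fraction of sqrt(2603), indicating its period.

[51; (51, 102)]

Write x_i = (sqrt(2603) + m_i)/d_i with (m_0, d_0) = (0, 1). a_0 = floor(sqrt(2603)) = 51, since 51^2 = 2601 <= 2603 < 2704 = 52^2.
Iterate m_{i+1} = d_i*a_i - m_i, d_{i+1} = (2603 - m_{i+1}^2)/d_i, a_{i+1} = floor((a_0 + m_{i+1})/d_{i+1}):
  m_1 = 1*51 - 0 = 51, d_1 = (2603 - 51^2)/1 = 2/1 = 2, a_1 = floor((51 + 51)/2) = 51.
  m_2 = 2*51 - 51 = 51, d_2 = (2603 - 51^2)/2 = 2/2 = 1, a_2 = floor((51 + 51)/1) = 102.
  m_3 = 1*102 - 51 = 51, d_3 = (2603 - 51^2)/1 = 2/1 = 2: (m_3, d_3) = (m_1, d_1) = (51, 2), so from here the quotients repeat a_1, a_2; the period length is 2.
Hence the expansion of sqrt(2603) is a_0 = 51 followed by the repeating block 51, 102 (period 2).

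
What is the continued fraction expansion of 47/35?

[1; 2, 1, 11]

Run the Euclidean algorithm on 47 and 35; the successive quotients are the partial quotients a_0, a_1, ... (each step inverts the fractional part left over by the previous one):
  47 = 1*35 + 12, so a_0 = 1.
  35 = 2*12 + 11, so a_1 = 2.
  12 = 1*11 + 1, so a_2 = 1.
  11 = 11*1 + 0, so a_3 = 11.
The remainder reaches 0 after 4 divisions, so the expansion has 4 partial quotients, read off in order.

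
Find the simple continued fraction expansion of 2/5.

[0; 2, 2]

Run the Euclidean algorithm on 2 and 5; the successive quotients are the partial quotients a_0, a_1, ... (each step inverts the fractional part left over by the previous one):
  2 = 0*5 + 2, so a_0 = 0.
  5 = 2*2 + 1, so a_1 = 2.
  2 = 2*1 + 0, so a_2 = 2.
The remainder reaches 0 after 3 divisions, so the expansion has 3 partial quotients, read off in order.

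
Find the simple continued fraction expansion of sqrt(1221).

Write x_i = (sqrt(1221) + m_i)/d_i with (m_0, d_0) = (0, 1). a_0 = floor(sqrt(1221)) = 34, since 34^2 = 1156 <= 1221 < 1225 = 35^2.
Iterate m_{i+1} = d_i*a_i - m_i, d_{i+1} = (1221 - m_{i+1}^2)/d_i, a_{i+1} = floor((a_0 + m_{i+1})/d_{i+1}):
  m_1 = 1*34 - 0 = 34, d_1 = (1221 - 34^2)/1 = 65/1 = 65, a_1 = floor((34 + 34)/65) = 1.
  m_2 = 65*1 - 34 = 31, d_2 = (1221 - 31^2)/65 = 260/65 = 4, a_2 = floor((34 + 31)/4) = 16.
  m_3 = 4*16 - 31 = 33, d_3 = (1221 - 33^2)/4 = 132/4 = 33, a_3 = floor((34 + 33)/33) = 2.
  m_4 = 33*2 - 33 = 33, d_4 = (1221 - 33^2)/33 = 132/33 = 4, a_4 = floor((34 + 33)/4) = 16.
  m_5 = 4*16 - 33 = 31, d_5 = (1221 - 31^2)/4 = 260/4 = 65, a_5 = floor((34 + 31)/65) = 1.
  m_6 = 65*1 - 31 = 34, d_6 = (1221 - 34^2)/65 = 65/65 = 1, a_6 = floor((34 + 34)/1) = 68.
  m_7 = 1*68 - 34 = 34, d_7 = (1221 - 34^2)/1 = 65/1 = 65: (m_7, d_7) = (m_1, d_1) = (34, 65), so from here the quotients repeat a_1, ..., a_6; the period length is 6.
Hence the expansion of sqrt(1221) is a_0 = 34 followed by the repeating block 1, 16, 2, 16, 1, 68 (period 6).

[34; (1, 16, 2, 16, 1, 68)]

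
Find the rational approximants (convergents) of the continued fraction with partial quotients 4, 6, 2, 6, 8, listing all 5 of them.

Using the convergent recurrence p_i = a_i*p_{i-1} + p_{i-2}, q_i = a_i*q_{i-1} + q_{i-2} with p_{-2}=0, p_{-1}=1, q_{-2}=1, q_{-1}=0:
  i=0: a_0=4, p_0 = 4*1 + 0 = 4, q_0 = 4*0 + 1 = 1.
  i=1: a_1=6, p_1 = 6*4 + 1 = 25, q_1 = 6*1 + 0 = 6.
  i=2: a_2=2, p_2 = 2*25 + 4 = 54, q_2 = 2*6 + 1 = 13.
  i=3: a_3=6, p_3 = 6*54 + 25 = 349, q_3 = 6*13 + 6 = 84.
  i=4: a_4=8, p_4 = 8*349 + 54 = 2846, q_4 = 8*84 + 13 = 685.

4/1, 25/6, 54/13, 349/84, 2846/685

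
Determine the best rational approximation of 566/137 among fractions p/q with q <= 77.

157/38

Expand x = 566/137 as a continued fraction with the Euclidean algorithm:
  566 = 4*137 + 18, so a_0 = 4.
  137 = 7*18 + 11, so a_1 = 7.
  18 = 1*11 + 7, so a_2 = 1.
  11 = 1*7 + 4, so a_3 = 1.
  7 = 1*4 + 3, so a_4 = 1.
  4 = 1*3 + 1, so a_5 = 1.
  3 = 3*1 + 0, so a_6 = 3.
so x = [4; 7, 1, 1, 1, 1, 3].
Convergents (p_i = a_i*p_{i-1} + p_{i-2}, q_i = a_i*q_{i-1} + q_{i-2} with p_{-2}=0, p_{-1}=1, q_{-2}=1, q_{-1}=0), until the denominator exceeds 77:
  i=0: a_0=4, p_0 = 4*1 + 0 = 4, q_0 = 4*0 + 1 = 1.
  i=1: a_1=7, p_1 = 7*4 + 1 = 29, q_1 = 7*1 + 0 = 7.
  i=2: a_2=1, p_2 = 1*29 + 4 = 33, q_2 = 1*7 + 1 = 8.
  i=3: a_3=1, p_3 = 1*33 + 29 = 62, q_3 = 1*8 + 7 = 15.
  i=4: a_4=1, p_4 = 1*62 + 33 = 95, q_4 = 1*15 + 8 = 23.
  i=5: a_5=1, p_5 = 1*95 + 62 = 157, q_5 = 1*23 + 15 = 38.
  i=6: a_6=3, p_6 = 3*157 + 95 = 566, q_6 = 3*38 + 23 = 137.
q_6 = 137 > 77, so the last convergent with denominator <= 77 is p_5/q_5 = 157/38.
The closest fraction with denominator <= 77 is either p_5/q_5 or the intermediate fraction (k*p_5 + p_4)/(k*q_5 + q_4) with the largest k >= 1 whose denominator stays <= 77; these approach x as k grows, and every other convergent or intermediate fraction in range is farther away.
Largest k: floor((77 - q_4)/q_5) = floor((77 - 23)/38) = 1.
That gives (1*157 + 95)/(1*38 + 23) = 252/61.
Compare the errors: |x - 157/38| = |566*38 - 157*137|/(137*38) = 1/5206, and |x - 252/61| = |566*61 - 252*137|/(137*61) = 2/8357.
Cross-multiplying, 1*8357 = 8357 < 10412 = 2*5206, so 1/5206 is smaller: the convergent 157/38 is closer to x than 252/61.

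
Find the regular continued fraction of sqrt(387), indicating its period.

[19; (1, 2, 19, 2, 1, 38)]

Write x_i = (sqrt(387) + m_i)/d_i with (m_0, d_0) = (0, 1). a_0 = floor(sqrt(387)) = 19, since 19^2 = 361 <= 387 < 400 = 20^2.
Iterate m_{i+1} = d_i*a_i - m_i, d_{i+1} = (387 - m_{i+1}^2)/d_i, a_{i+1} = floor((a_0 + m_{i+1})/d_{i+1}):
  m_1 = 1*19 - 0 = 19, d_1 = (387 - 19^2)/1 = 26/1 = 26, a_1 = floor((19 + 19)/26) = 1.
  m_2 = 26*1 - 19 = 7, d_2 = (387 - 7^2)/26 = 338/26 = 13, a_2 = floor((19 + 7)/13) = 2.
  m_3 = 13*2 - 7 = 19, d_3 = (387 - 19^2)/13 = 26/13 = 2, a_3 = floor((19 + 19)/2) = 19.
  m_4 = 2*19 - 19 = 19, d_4 = (387 - 19^2)/2 = 26/2 = 13, a_4 = floor((19 + 19)/13) = 2.
  m_5 = 13*2 - 19 = 7, d_5 = (387 - 7^2)/13 = 338/13 = 26, a_5 = floor((19 + 7)/26) = 1.
  m_6 = 26*1 - 7 = 19, d_6 = (387 - 19^2)/26 = 26/26 = 1, a_6 = floor((19 + 19)/1) = 38.
  m_7 = 1*38 - 19 = 19, d_7 = (387 - 19^2)/1 = 26/1 = 26: (m_7, d_7) = (m_1, d_1) = (19, 26), so from here the quotients repeat a_1, ..., a_6; the period length is 6.
Hence the expansion of sqrt(387) is a_0 = 19 followed by the repeating block 1, 2, 19, 2, 1, 38 (period 6).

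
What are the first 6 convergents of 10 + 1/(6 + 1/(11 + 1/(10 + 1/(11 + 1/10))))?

Using the convergent recurrence p_i = a_i*p_{i-1} + p_{i-2}, q_i = a_i*q_{i-1} + q_{i-2} with p_{-2}=0, p_{-1}=1, q_{-2}=1, q_{-1}=0:
  i=0: a_0=10, p_0 = 10*1 + 0 = 10, q_0 = 10*0 + 1 = 1.
  i=1: a_1=6, p_1 = 6*10 + 1 = 61, q_1 = 6*1 + 0 = 6.
  i=2: a_2=11, p_2 = 11*61 + 10 = 681, q_2 = 11*6 + 1 = 67.
  i=3: a_3=10, p_3 = 10*681 + 61 = 6871, q_3 = 10*67 + 6 = 676.
  i=4: a_4=11, p_4 = 11*6871 + 681 = 76262, q_4 = 11*676 + 67 = 7503.
  i=5: a_5=10, p_5 = 10*76262 + 6871 = 769491, q_5 = 10*7503 + 676 = 75706.

10/1, 61/6, 681/67, 6871/676, 76262/7503, 769491/75706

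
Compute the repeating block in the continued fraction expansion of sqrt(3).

[1; (1, 2)]

Write x_i = (sqrt(3) + m_i)/d_i with (m_0, d_0) = (0, 1). a_0 = floor(sqrt(3)) = 1, since 1^2 = 1 <= 3 < 4 = 2^2.
Iterate m_{i+1} = d_i*a_i - m_i, d_{i+1} = (3 - m_{i+1}^2)/d_i, a_{i+1} = floor((a_0 + m_{i+1})/d_{i+1}):
  m_1 = 1*1 - 0 = 1, d_1 = (3 - 1^2)/1 = 2/1 = 2, a_1 = floor((1 + 1)/2) = 1.
  m_2 = 2*1 - 1 = 1, d_2 = (3 - 1^2)/2 = 2/2 = 1, a_2 = floor((1 + 1)/1) = 2.
  m_3 = 1*2 - 1 = 1, d_3 = (3 - 1^2)/1 = 2/1 = 2: (m_3, d_3) = (m_1, d_1) = (1, 2), so from here the quotients repeat a_1, a_2; the period length is 2.
Hence the expansion of sqrt(3) is a_0 = 1 followed by the repeating block 1, 2 (period 2).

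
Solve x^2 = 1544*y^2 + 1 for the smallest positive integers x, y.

(x, y) = (111555, 2839)

First expand sqrt(1544) as a continued fraction. With x_i = (sqrt(1544) + m_i)/d_i and (m_0, d_0) = (0, 1): a_0 = floor(sqrt(1544)) = 39, since 39^2 = 1521 <= 1544 < 1600 = 40^2.
Iterate m_{i+1} = d_i*a_i - m_i, d_{i+1} = (1544 - m_{i+1}^2)/d_i, a_{i+1} = floor((a_0 + m_{i+1})/d_{i+1}):
  m_1 = 1*39 - 0 = 39, d_1 = (1544 - 39^2)/1 = 23/1 = 23, a_1 = floor((39 + 39)/23) = 3.
  m_2 = 23*3 - 39 = 30, d_2 = (1544 - 30^2)/23 = 644/23 = 28, a_2 = floor((39 + 30)/28) = 2.
  m_3 = 28*2 - 30 = 26, d_3 = (1544 - 26^2)/28 = 868/28 = 31, a_3 = floor((39 + 26)/31) = 2.
  m_4 = 31*2 - 26 = 36, d_4 = (1544 - 36^2)/31 = 248/31 = 8, a_4 = floor((39 + 36)/8) = 9.
  m_5 = 8*9 - 36 = 36, d_5 = (1544 - 36^2)/8 = 248/8 = 31, a_5 = floor((39 + 36)/31) = 2.
  m_6 = 31*2 - 36 = 26, d_6 = (1544 - 26^2)/31 = 868/31 = 28, a_6 = floor((39 + 26)/28) = 2.
  m_7 = 28*2 - 26 = 30, d_7 = (1544 - 30^2)/28 = 644/28 = 23, a_7 = floor((39 + 30)/23) = 3.
  m_8 = 23*3 - 30 = 39, d_8 = (1544 - 39^2)/23 = 23/23 = 1, a_8 = floor((39 + 39)/1) = 78.
  m_9 = 1*78 - 39 = 39, d_9 = (1544 - 39^2)/1 = 23/1 = 23: (m_9, d_9) = (m_1, d_1) = (39, 23), so from here the quotients repeat a_1, ..., a_8; the period length is 8.
So sqrt(1544) = [39; (3, 2, 2, 9, 2, 2, 3, 78)] with period length k = 8.
k is even, so the fundamental solution of x^2 - 1544y^2 = 1 is (p_{k-1}, q_{k-1}) = (p_7, q_7); compute convergents through index 7.
Convergents (p_i = a_i*p_{i-1} + p_{i-2}, q_i = a_i*q_{i-1} + q_{i-2} with p_{-2}=0, p_{-1}=1, q_{-2}=1, q_{-1}=0):
  i=0: a_0=39, p_0 = 39*1 + 0 = 39, q_0 = 39*0 + 1 = 1.
  i=1: a_1=3, p_1 = 3*39 + 1 = 118, q_1 = 3*1 + 0 = 3.
  i=2: a_2=2, p_2 = 2*118 + 39 = 275, q_2 = 2*3 + 1 = 7.
  i=3: a_3=2, p_3 = 2*275 + 118 = 668, q_3 = 2*7 + 3 = 17.
  i=4: a_4=9, p_4 = 9*668 + 275 = 6287, q_4 = 9*17 + 7 = 160.
  i=5: a_5=2, p_5 = 2*6287 + 668 = 13242, q_5 = 2*160 + 17 = 337.
  i=6: a_6=2, p_6 = 2*13242 + 6287 = 32771, q_6 = 2*337 + 160 = 834.
  i=7: a_7=3, p_7 = 3*32771 + 13242 = 111555, q_7 = 3*834 + 337 = 2839.
Check: 111555^2 - 1544*2839^2 = 12444518025 - 12444518024 = 1, so (x, y) = (111555, 2839) solves the equation, and by the theorem it is the least positive solution.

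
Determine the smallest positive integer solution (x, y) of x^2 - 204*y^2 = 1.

First expand sqrt(204) as a continued fraction. With x_i = (sqrt(204) + m_i)/d_i and (m_0, d_0) = (0, 1): a_0 = floor(sqrt(204)) = 14, since 14^2 = 196 <= 204 < 225 = 15^2.
Iterate m_{i+1} = d_i*a_i - m_i, d_{i+1} = (204 - m_{i+1}^2)/d_i, a_{i+1} = floor((a_0 + m_{i+1})/d_{i+1}):
  m_1 = 1*14 - 0 = 14, d_1 = (204 - 14^2)/1 = 8/1 = 8, a_1 = floor((14 + 14)/8) = 3.
  m_2 = 8*3 - 14 = 10, d_2 = (204 - 10^2)/8 = 104/8 = 13, a_2 = floor((14 + 10)/13) = 1.
  m_3 = 13*1 - 10 = 3, d_3 = (204 - 3^2)/13 = 195/13 = 15, a_3 = floor((14 + 3)/15) = 1.
  m_4 = 15*1 - 3 = 12, d_4 = (204 - 12^2)/15 = 60/15 = 4, a_4 = floor((14 + 12)/4) = 6.
  m_5 = 4*6 - 12 = 12, d_5 = (204 - 12^2)/4 = 60/4 = 15, a_5 = floor((14 + 12)/15) = 1.
  m_6 = 15*1 - 12 = 3, d_6 = (204 - 3^2)/15 = 195/15 = 13, a_6 = floor((14 + 3)/13) = 1.
  m_7 = 13*1 - 3 = 10, d_7 = (204 - 10^2)/13 = 104/13 = 8, a_7 = floor((14 + 10)/8) = 3.
  m_8 = 8*3 - 10 = 14, d_8 = (204 - 14^2)/8 = 8/8 = 1, a_8 = floor((14 + 14)/1) = 28.
  m_9 = 1*28 - 14 = 14, d_9 = (204 - 14^2)/1 = 8/1 = 8: (m_9, d_9) = (m_1, d_1) = (14, 8), so from here the quotients repeat a_1, ..., a_8; the period length is 8.
So sqrt(204) = [14; (3, 1, 1, 6, 1, 1, 3, 28)] with period length k = 8.
k is even, so the fundamental solution of x^2 - 204y^2 = 1 is (p_{k-1}, q_{k-1}) = (p_7, q_7); compute convergents through index 7.
Convergents (p_i = a_i*p_{i-1} + p_{i-2}, q_i = a_i*q_{i-1} + q_{i-2} with p_{-2}=0, p_{-1}=1, q_{-2}=1, q_{-1}=0):
  i=0: a_0=14, p_0 = 14*1 + 0 = 14, q_0 = 14*0 + 1 = 1.
  i=1: a_1=3, p_1 = 3*14 + 1 = 43, q_1 = 3*1 + 0 = 3.
  i=2: a_2=1, p_2 = 1*43 + 14 = 57, q_2 = 1*3 + 1 = 4.
  i=3: a_3=1, p_3 = 1*57 + 43 = 100, q_3 = 1*4 + 3 = 7.
  i=4: a_4=6, p_4 = 6*100 + 57 = 657, q_4 = 6*7 + 4 = 46.
  i=5: a_5=1, p_5 = 1*657 + 100 = 757, q_5 = 1*46 + 7 = 53.
  i=6: a_6=1, p_6 = 1*757 + 657 = 1414, q_6 = 1*53 + 46 = 99.
  i=7: a_7=3, p_7 = 3*1414 + 757 = 4999, q_7 = 3*99 + 53 = 350.
Check: 4999^2 - 204*350^2 = 24990001 - 24990000 = 1, so (x, y) = (4999, 350) solves the equation, and by the theorem it is the least positive solution.

(x, y) = (4999, 350)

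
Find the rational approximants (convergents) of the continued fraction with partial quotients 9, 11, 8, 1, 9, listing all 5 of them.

9/1, 100/11, 809/89, 909/100, 8990/989

Using the convergent recurrence p_i = a_i*p_{i-1} + p_{i-2}, q_i = a_i*q_{i-1} + q_{i-2} with p_{-2}=0, p_{-1}=1, q_{-2}=1, q_{-1}=0:
  i=0: a_0=9, p_0 = 9*1 + 0 = 9, q_0 = 9*0 + 1 = 1.
  i=1: a_1=11, p_1 = 11*9 + 1 = 100, q_1 = 11*1 + 0 = 11.
  i=2: a_2=8, p_2 = 8*100 + 9 = 809, q_2 = 8*11 + 1 = 89.
  i=3: a_3=1, p_3 = 1*809 + 100 = 909, q_3 = 1*89 + 11 = 100.
  i=4: a_4=9, p_4 = 9*909 + 809 = 8990, q_4 = 9*100 + 89 = 989.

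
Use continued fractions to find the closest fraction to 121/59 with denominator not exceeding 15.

Expand x = 121/59 as a continued fraction with the Euclidean algorithm:
  121 = 2*59 + 3, so a_0 = 2.
  59 = 19*3 + 2, so a_1 = 19.
  3 = 1*2 + 1, so a_2 = 1.
  2 = 2*1 + 0, so a_3 = 2.
so x = [2; 19, 1, 2].
Convergents (p_i = a_i*p_{i-1} + p_{i-2}, q_i = a_i*q_{i-1} + q_{i-2} with p_{-2}=0, p_{-1}=1, q_{-2}=1, q_{-1}=0), until the denominator exceeds 15:
  i=0: a_0=2, p_0 = 2*1 + 0 = 2, q_0 = 2*0 + 1 = 1.
  i=1: a_1=19, p_1 = 19*2 + 1 = 39, q_1 = 19*1 + 0 = 19.
q_1 = 19 > 15, so the last convergent with denominator <= 15 is p_0/q_0 = 2/1.
The closest fraction with denominator <= 15 is either p_0/q_0 or the intermediate fraction (k*p_0 + p_{-1})/(k*q_0 + q_{-1}) with the largest k >= 1 whose denominator stays <= 15; these approach x as k grows, and every other convergent or intermediate fraction in range is farther away.
Largest k: floor((15 - q_{-1})/q_0) = floor((15 - 0)/1) = 15 (using the seeds p_{-1} = 1, q_{-1} = 0).
That gives (15*2 + 1)/(15*1 + 0) = 31/15.
Compare the errors: |x - 2/1| = |121*1 - 2*59|/(59*1) = 3/59, and |x - 31/15| = |121*15 - 31*59|/(59*15) = 14/885.
Cross-multiplying, 14*59 = 826 < 2655 = 3*885, so 14/885 is smaller: the intermediate fraction 31/15 is closer to x than 2/1.

31/15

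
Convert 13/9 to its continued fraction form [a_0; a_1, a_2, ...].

[1; 2, 4]

Run the Euclidean algorithm on 13 and 9; the successive quotients are the partial quotients a_0, a_1, ... (each step inverts the fractional part left over by the previous one):
  13 = 1*9 + 4, so a_0 = 1.
  9 = 2*4 + 1, so a_1 = 2.
  4 = 4*1 + 0, so a_2 = 4.
The remainder reaches 0 after 3 divisions, so the expansion has 3 partial quotients, read off in order.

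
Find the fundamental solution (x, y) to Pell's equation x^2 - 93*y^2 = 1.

First expand sqrt(93) as a continued fraction. With x_i = (sqrt(93) + m_i)/d_i and (m_0, d_0) = (0, 1): a_0 = floor(sqrt(93)) = 9, since 9^2 = 81 <= 93 < 100 = 10^2.
Iterate m_{i+1} = d_i*a_i - m_i, d_{i+1} = (93 - m_{i+1}^2)/d_i, a_{i+1} = floor((a_0 + m_{i+1})/d_{i+1}):
  m_1 = 1*9 - 0 = 9, d_1 = (93 - 9^2)/1 = 12/1 = 12, a_1 = floor((9 + 9)/12) = 1.
  m_2 = 12*1 - 9 = 3, d_2 = (93 - 3^2)/12 = 84/12 = 7, a_2 = floor((9 + 3)/7) = 1.
  m_3 = 7*1 - 3 = 4, d_3 = (93 - 4^2)/7 = 77/7 = 11, a_3 = floor((9 + 4)/11) = 1.
  m_4 = 11*1 - 4 = 7, d_4 = (93 - 7^2)/11 = 44/11 = 4, a_4 = floor((9 + 7)/4) = 4.
  m_5 = 4*4 - 7 = 9, d_5 = (93 - 9^2)/4 = 12/4 = 3, a_5 = floor((9 + 9)/3) = 6.
  m_6 = 3*6 - 9 = 9, d_6 = (93 - 9^2)/3 = 12/3 = 4, a_6 = floor((9 + 9)/4) = 4.
  m_7 = 4*4 - 9 = 7, d_7 = (93 - 7^2)/4 = 44/4 = 11, a_7 = floor((9 + 7)/11) = 1.
  m_8 = 11*1 - 7 = 4, d_8 = (93 - 4^2)/11 = 77/11 = 7, a_8 = floor((9 + 4)/7) = 1.
  m_9 = 7*1 - 4 = 3, d_9 = (93 - 3^2)/7 = 84/7 = 12, a_9 = floor((9 + 3)/12) = 1.
  m_10 = 12*1 - 3 = 9, d_10 = (93 - 9^2)/12 = 12/12 = 1, a_10 = floor((9 + 9)/1) = 18.
  m_11 = 1*18 - 9 = 9, d_11 = (93 - 9^2)/1 = 12/1 = 12: (m_11, d_11) = (m_1, d_1) = (9, 12), so from here the quotients repeat a_1, ..., a_10; the period length is 10.
So sqrt(93) = [9; (1, 1, 1, 4, 6, 4, 1, 1, 1, 18)] with period length k = 10.
k is even, so the fundamental solution of x^2 - 93y^2 = 1 is (p_{k-1}, q_{k-1}) = (p_9, q_9); compute convergents through index 9.
Convergents (p_i = a_i*p_{i-1} + p_{i-2}, q_i = a_i*q_{i-1} + q_{i-2} with p_{-2}=0, p_{-1}=1, q_{-2}=1, q_{-1}=0):
  i=0: a_0=9, p_0 = 9*1 + 0 = 9, q_0 = 9*0 + 1 = 1.
  i=1: a_1=1, p_1 = 1*9 + 1 = 10, q_1 = 1*1 + 0 = 1.
  i=2: a_2=1, p_2 = 1*10 + 9 = 19, q_2 = 1*1 + 1 = 2.
  i=3: a_3=1, p_3 = 1*19 + 10 = 29, q_3 = 1*2 + 1 = 3.
  i=4: a_4=4, p_4 = 4*29 + 19 = 135, q_4 = 4*3 + 2 = 14.
  i=5: a_5=6, p_5 = 6*135 + 29 = 839, q_5 = 6*14 + 3 = 87.
  i=6: a_6=4, p_6 = 4*839 + 135 = 3491, q_6 = 4*87 + 14 = 362.
  i=7: a_7=1, p_7 = 1*3491 + 839 = 4330, q_7 = 1*362 + 87 = 449.
  i=8: a_8=1, p_8 = 1*4330 + 3491 = 7821, q_8 = 1*449 + 362 = 811.
  i=9: a_9=1, p_9 = 1*7821 + 4330 = 12151, q_9 = 1*811 + 449 = 1260.
Check: 12151^2 - 93*1260^2 = 147646801 - 147646800 = 1, so (x, y) = (12151, 1260) solves the equation, and by the theorem it is the least positive solution.

(x, y) = (12151, 1260)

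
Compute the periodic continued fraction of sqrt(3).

[1; (1, 2)]

Write x_i = (sqrt(3) + m_i)/d_i with (m_0, d_0) = (0, 1). a_0 = floor(sqrt(3)) = 1, since 1^2 = 1 <= 3 < 4 = 2^2.
Iterate m_{i+1} = d_i*a_i - m_i, d_{i+1} = (3 - m_{i+1}^2)/d_i, a_{i+1} = floor((a_0 + m_{i+1})/d_{i+1}):
  m_1 = 1*1 - 0 = 1, d_1 = (3 - 1^2)/1 = 2/1 = 2, a_1 = floor((1 + 1)/2) = 1.
  m_2 = 2*1 - 1 = 1, d_2 = (3 - 1^2)/2 = 2/2 = 1, a_2 = floor((1 + 1)/1) = 2.
  m_3 = 1*2 - 1 = 1, d_3 = (3 - 1^2)/1 = 2/1 = 2: (m_3, d_3) = (m_1, d_1) = (1, 2), so from here the quotients repeat a_1, a_2; the period length is 2.
Hence the expansion of sqrt(3) is a_0 = 1 followed by the repeating block 1, 2 (period 2).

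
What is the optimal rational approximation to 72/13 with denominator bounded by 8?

39/7

Expand x = 72/13 as a continued fraction with the Euclidean algorithm:
  72 = 5*13 + 7, so a_0 = 5.
  13 = 1*7 + 6, so a_1 = 1.
  7 = 1*6 + 1, so a_2 = 1.
  6 = 6*1 + 0, so a_3 = 6.
so x = [5; 1, 1, 6].
Convergents (p_i = a_i*p_{i-1} + p_{i-2}, q_i = a_i*q_{i-1} + q_{i-2} with p_{-2}=0, p_{-1}=1, q_{-2}=1, q_{-1}=0), until the denominator exceeds 8:
  i=0: a_0=5, p_0 = 5*1 + 0 = 5, q_0 = 5*0 + 1 = 1.
  i=1: a_1=1, p_1 = 1*5 + 1 = 6, q_1 = 1*1 + 0 = 1.
  i=2: a_2=1, p_2 = 1*6 + 5 = 11, q_2 = 1*1 + 1 = 2.
  i=3: a_3=6, p_3 = 6*11 + 6 = 72, q_3 = 6*2 + 1 = 13.
q_3 = 13 > 8, so the last convergent with denominator <= 8 is p_2/q_2 = 11/2.
The closest fraction with denominator <= 8 is either p_2/q_2 or the intermediate fraction (k*p_2 + p_1)/(k*q_2 + q_1) with the largest k >= 1 whose denominator stays <= 8; these approach x as k grows, and every other convergent or intermediate fraction in range is farther away.
Largest k: floor((8 - q_1)/q_2) = floor((8 - 1)/2) = 3.
That gives (3*11 + 6)/(3*2 + 1) = 39/7.
Compare the errors: |x - 11/2| = |72*2 - 11*13|/(13*2) = 1/26, and |x - 39/7| = |72*7 - 39*13|/(13*7) = 3/91.
Cross-multiplying, 3*26 = 78 < 91 = 1*91, so 3/91 is smaller: the intermediate fraction 39/7 is closer to x than 11/2.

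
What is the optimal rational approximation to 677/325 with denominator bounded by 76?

Expand x = 677/325 as a continued fraction with the Euclidean algorithm:
  677 = 2*325 + 27, so a_0 = 2.
  325 = 12*27 + 1, so a_1 = 12.
  27 = 27*1 + 0, so a_2 = 27.
so x = [2; 12, 27].
Convergents (p_i = a_i*p_{i-1} + p_{i-2}, q_i = a_i*q_{i-1} + q_{i-2} with p_{-2}=0, p_{-1}=1, q_{-2}=1, q_{-1}=0), until the denominator exceeds 76:
  i=0: a_0=2, p_0 = 2*1 + 0 = 2, q_0 = 2*0 + 1 = 1.
  i=1: a_1=12, p_1 = 12*2 + 1 = 25, q_1 = 12*1 + 0 = 12.
  i=2: a_2=27, p_2 = 27*25 + 2 = 677, q_2 = 27*12 + 1 = 325.
q_2 = 325 > 76, so the last convergent with denominator <= 76 is p_1/q_1 = 25/12.
The closest fraction with denominator <= 76 is either p_1/q_1 or the intermediate fraction (k*p_1 + p_0)/(k*q_1 + q_0) with the largest k >= 1 whose denominator stays <= 76; these approach x as k grows, and every other convergent or intermediate fraction in range is farther away.
Largest k: floor((76 - q_0)/q_1) = floor((76 - 1)/12) = 6.
That gives (6*25 + 2)/(6*12 + 1) = 152/73.
Compare the errors: |x - 25/12| = |677*12 - 25*325|/(325*12) = 1/3900, and |x - 152/73| = |677*73 - 152*325|/(325*73) = 21/23725.
Cross-multiplying, 1*23725 = 23725 < 81900 = 21*3900, so 1/3900 is smaller: the convergent 25/12 is closer to x than 152/73.

25/12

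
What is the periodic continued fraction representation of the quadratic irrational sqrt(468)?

Write x_i = (sqrt(468) + m_i)/d_i with (m_0, d_0) = (0, 1). a_0 = floor(sqrt(468)) = 21, since 21^2 = 441 <= 468 < 484 = 22^2.
Iterate m_{i+1} = d_i*a_i - m_i, d_{i+1} = (468 - m_{i+1}^2)/d_i, a_{i+1} = floor((a_0 + m_{i+1})/d_{i+1}):
  m_1 = 1*21 - 0 = 21, d_1 = (468 - 21^2)/1 = 27/1 = 27, a_1 = floor((21 + 21)/27) = 1.
  m_2 = 27*1 - 21 = 6, d_2 = (468 - 6^2)/27 = 432/27 = 16, a_2 = floor((21 + 6)/16) = 1.
  m_3 = 16*1 - 6 = 10, d_3 = (468 - 10^2)/16 = 368/16 = 23, a_3 = floor((21 + 10)/23) = 1.
  m_4 = 23*1 - 10 = 13, d_4 = (468 - 13^2)/23 = 299/23 = 13, a_4 = floor((21 + 13)/13) = 2.
  m_5 = 13*2 - 13 = 13, d_5 = (468 - 13^2)/13 = 299/13 = 23, a_5 = floor((21 + 13)/23) = 1.
  m_6 = 23*1 - 13 = 10, d_6 = (468 - 10^2)/23 = 368/23 = 16, a_6 = floor((21 + 10)/16) = 1.
  m_7 = 16*1 - 10 = 6, d_7 = (468 - 6^2)/16 = 432/16 = 27, a_7 = floor((21 + 6)/27) = 1.
  m_8 = 27*1 - 6 = 21, d_8 = (468 - 21^2)/27 = 27/27 = 1, a_8 = floor((21 + 21)/1) = 42.
  m_9 = 1*42 - 21 = 21, d_9 = (468 - 21^2)/1 = 27/1 = 27: (m_9, d_9) = (m_1, d_1) = (21, 27), so from here the quotients repeat a_1, ..., a_8; the period length is 8.
Hence the expansion of sqrt(468) is a_0 = 21 followed by the repeating block 1, 1, 1, 2, 1, 1, 1, 42 (period 8).

[21; (1, 1, 1, 2, 1, 1, 1, 42)]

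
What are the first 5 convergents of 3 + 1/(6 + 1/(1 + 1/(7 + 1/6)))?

Using the convergent recurrence p_i = a_i*p_{i-1} + p_{i-2}, q_i = a_i*q_{i-1} + q_{i-2} with p_{-2}=0, p_{-1}=1, q_{-2}=1, q_{-1}=0:
  i=0: a_0=3, p_0 = 3*1 + 0 = 3, q_0 = 3*0 + 1 = 1.
  i=1: a_1=6, p_1 = 6*3 + 1 = 19, q_1 = 6*1 + 0 = 6.
  i=2: a_2=1, p_2 = 1*19 + 3 = 22, q_2 = 1*6 + 1 = 7.
  i=3: a_3=7, p_3 = 7*22 + 19 = 173, q_3 = 7*7 + 6 = 55.
  i=4: a_4=6, p_4 = 6*173 + 22 = 1060, q_4 = 6*55 + 7 = 337.

3/1, 19/6, 22/7, 173/55, 1060/337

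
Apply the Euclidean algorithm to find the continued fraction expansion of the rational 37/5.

[7; 2, 2]

Run the Euclidean algorithm on 37 and 5; the successive quotients are the partial quotients a_0, a_1, ... (each step inverts the fractional part left over by the previous one):
  37 = 7*5 + 2, so a_0 = 7.
  5 = 2*2 + 1, so a_1 = 2.
  2 = 2*1 + 0, so a_2 = 2.
The remainder reaches 0 after 3 divisions, so the expansion has 3 partial quotients, read off in order.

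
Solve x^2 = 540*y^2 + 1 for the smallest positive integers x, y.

First expand sqrt(540) as a continued fraction. With x_i = (sqrt(540) + m_i)/d_i and (m_0, d_0) = (0, 1): a_0 = floor(sqrt(540)) = 23, since 23^2 = 529 <= 540 < 576 = 24^2.
Iterate m_{i+1} = d_i*a_i - m_i, d_{i+1} = (540 - m_{i+1}^2)/d_i, a_{i+1} = floor((a_0 + m_{i+1})/d_{i+1}):
  m_1 = 1*23 - 0 = 23, d_1 = (540 - 23^2)/1 = 11/1 = 11, a_1 = floor((23 + 23)/11) = 4.
  m_2 = 11*4 - 23 = 21, d_2 = (540 - 21^2)/11 = 99/11 = 9, a_2 = floor((23 + 21)/9) = 4.
  m_3 = 9*4 - 21 = 15, d_3 = (540 - 15^2)/9 = 315/9 = 35, a_3 = floor((23 + 15)/35) = 1.
  m_4 = 35*1 - 15 = 20, d_4 = (540 - 20^2)/35 = 140/35 = 4, a_4 = floor((23 + 20)/4) = 10.
  m_5 = 4*10 - 20 = 20, d_5 = (540 - 20^2)/4 = 140/4 = 35, a_5 = floor((23 + 20)/35) = 1.
  m_6 = 35*1 - 20 = 15, d_6 = (540 - 15^2)/35 = 315/35 = 9, a_6 = floor((23 + 15)/9) = 4.
  m_7 = 9*4 - 15 = 21, d_7 = (540 - 21^2)/9 = 99/9 = 11, a_7 = floor((23 + 21)/11) = 4.
  m_8 = 11*4 - 21 = 23, d_8 = (540 - 23^2)/11 = 11/11 = 1, a_8 = floor((23 + 23)/1) = 46.
  m_9 = 1*46 - 23 = 23, d_9 = (540 - 23^2)/1 = 11/1 = 11: (m_9, d_9) = (m_1, d_1) = (23, 11), so from here the quotients repeat a_1, ..., a_8; the period length is 8.
So sqrt(540) = [23; (4, 4, 1, 10, 1, 4, 4, 46)] with period length k = 8.
k is even, so the fundamental solution of x^2 - 540y^2 = 1 is (p_{k-1}, q_{k-1}) = (p_7, q_7); compute convergents through index 7.
Convergents (p_i = a_i*p_{i-1} + p_{i-2}, q_i = a_i*q_{i-1} + q_{i-2} with p_{-2}=0, p_{-1}=1, q_{-2}=1, q_{-1}=0):
  i=0: a_0=23, p_0 = 23*1 + 0 = 23, q_0 = 23*0 + 1 = 1.
  i=1: a_1=4, p_1 = 4*23 + 1 = 93, q_1 = 4*1 + 0 = 4.
  i=2: a_2=4, p_2 = 4*93 + 23 = 395, q_2 = 4*4 + 1 = 17.
  i=3: a_3=1, p_3 = 1*395 + 93 = 488, q_3 = 1*17 + 4 = 21.
  i=4: a_4=10, p_4 = 10*488 + 395 = 5275, q_4 = 10*21 + 17 = 227.
  i=5: a_5=1, p_5 = 1*5275 + 488 = 5763, q_5 = 1*227 + 21 = 248.
  i=6: a_6=4, p_6 = 4*5763 + 5275 = 28327, q_6 = 4*248 + 227 = 1219.
  i=7: a_7=4, p_7 = 4*28327 + 5763 = 119071, q_7 = 4*1219 + 248 = 5124.
Check: 119071^2 - 540*5124^2 = 14177903041 - 14177903040 = 1, so (x, y) = (119071, 5124) solves the equation, and by the theorem it is the least positive solution.

(x, y) = (119071, 5124)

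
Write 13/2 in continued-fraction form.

Run the Euclidean algorithm on 13 and 2; the successive quotients are the partial quotients a_0, a_1, ... (each step inverts the fractional part left over by the previous one):
  13 = 6*2 + 1, so a_0 = 6.
  2 = 2*1 + 0, so a_1 = 2.
The remainder reaches 0 after 2 divisions, so the expansion has 2 partial quotients, read off in order.

[6; 2]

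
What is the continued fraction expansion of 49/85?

Run the Euclidean algorithm on 49 and 85; the successive quotients are the partial quotients a_0, a_1, ... (each step inverts the fractional part left over by the previous one):
  49 = 0*85 + 49, so a_0 = 0.
  85 = 1*49 + 36, so a_1 = 1.
  49 = 1*36 + 13, so a_2 = 1.
  36 = 2*13 + 10, so a_3 = 2.
  13 = 1*10 + 3, so a_4 = 1.
  10 = 3*3 + 1, so a_5 = 3.
  3 = 3*1 + 0, so a_6 = 3.
The remainder reaches 0 after 7 divisions, so the expansion has 7 partial quotients, read off in order.

[0; 1, 1, 2, 1, 3, 3]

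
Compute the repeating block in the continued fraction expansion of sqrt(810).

[28; (2, 5, 1, 4, 1, 5, 2, 56)]

Write x_i = (sqrt(810) + m_i)/d_i with (m_0, d_0) = (0, 1). a_0 = floor(sqrt(810)) = 28, since 28^2 = 784 <= 810 < 841 = 29^2.
Iterate m_{i+1} = d_i*a_i - m_i, d_{i+1} = (810 - m_{i+1}^2)/d_i, a_{i+1} = floor((a_0 + m_{i+1})/d_{i+1}):
  m_1 = 1*28 - 0 = 28, d_1 = (810 - 28^2)/1 = 26/1 = 26, a_1 = floor((28 + 28)/26) = 2.
  m_2 = 26*2 - 28 = 24, d_2 = (810 - 24^2)/26 = 234/26 = 9, a_2 = floor((28 + 24)/9) = 5.
  m_3 = 9*5 - 24 = 21, d_3 = (810 - 21^2)/9 = 369/9 = 41, a_3 = floor((28 + 21)/41) = 1.
  m_4 = 41*1 - 21 = 20, d_4 = (810 - 20^2)/41 = 410/41 = 10, a_4 = floor((28 + 20)/10) = 4.
  m_5 = 10*4 - 20 = 20, d_5 = (810 - 20^2)/10 = 410/10 = 41, a_5 = floor((28 + 20)/41) = 1.
  m_6 = 41*1 - 20 = 21, d_6 = (810 - 21^2)/41 = 369/41 = 9, a_6 = floor((28 + 21)/9) = 5.
  m_7 = 9*5 - 21 = 24, d_7 = (810 - 24^2)/9 = 234/9 = 26, a_7 = floor((28 + 24)/26) = 2.
  m_8 = 26*2 - 24 = 28, d_8 = (810 - 28^2)/26 = 26/26 = 1, a_8 = floor((28 + 28)/1) = 56.
  m_9 = 1*56 - 28 = 28, d_9 = (810 - 28^2)/1 = 26/1 = 26: (m_9, d_9) = (m_1, d_1) = (28, 26), so from here the quotients repeat a_1, ..., a_8; the period length is 8.
Hence the expansion of sqrt(810) is a_0 = 28 followed by the repeating block 2, 5, 1, 4, 1, 5, 2, 56 (period 8).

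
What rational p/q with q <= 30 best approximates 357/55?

Expand x = 357/55 as a continued fraction with the Euclidean algorithm:
  357 = 6*55 + 27, so a_0 = 6.
  55 = 2*27 + 1, so a_1 = 2.
  27 = 27*1 + 0, so a_2 = 27.
so x = [6; 2, 27].
Convergents (p_i = a_i*p_{i-1} + p_{i-2}, q_i = a_i*q_{i-1} + q_{i-2} with p_{-2}=0, p_{-1}=1, q_{-2}=1, q_{-1}=0), until the denominator exceeds 30:
  i=0: a_0=6, p_0 = 6*1 + 0 = 6, q_0 = 6*0 + 1 = 1.
  i=1: a_1=2, p_1 = 2*6 + 1 = 13, q_1 = 2*1 + 0 = 2.
  i=2: a_2=27, p_2 = 27*13 + 6 = 357, q_2 = 27*2 + 1 = 55.
q_2 = 55 > 30, so the last convergent with denominator <= 30 is p_1/q_1 = 13/2.
The closest fraction with denominator <= 30 is either p_1/q_1 or the intermediate fraction (k*p_1 + p_0)/(k*q_1 + q_0) with the largest k >= 1 whose denominator stays <= 30; these approach x as k grows, and every other convergent or intermediate fraction in range is farther away.
Largest k: floor((30 - q_0)/q_1) = floor((30 - 1)/2) = 14.
That gives (14*13 + 6)/(14*2 + 1) = 188/29.
Compare the errors: |x - 13/2| = |357*2 - 13*55|/(55*2) = 1/110, and |x - 188/29| = |357*29 - 188*55|/(55*29) = 13/1595.
Cross-multiplying, 13*110 = 1430 < 1595 = 1*1595, so 13/1595 is smaller: the intermediate fraction 188/29 is closer to x than 13/2.

188/29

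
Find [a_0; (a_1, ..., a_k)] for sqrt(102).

Write x_i = (sqrt(102) + m_i)/d_i with (m_0, d_0) = (0, 1). a_0 = floor(sqrt(102)) = 10, since 10^2 = 100 <= 102 < 121 = 11^2.
Iterate m_{i+1} = d_i*a_i - m_i, d_{i+1} = (102 - m_{i+1}^2)/d_i, a_{i+1} = floor((a_0 + m_{i+1})/d_{i+1}):
  m_1 = 1*10 - 0 = 10, d_1 = (102 - 10^2)/1 = 2/1 = 2, a_1 = floor((10 + 10)/2) = 10.
  m_2 = 2*10 - 10 = 10, d_2 = (102 - 10^2)/2 = 2/2 = 1, a_2 = floor((10 + 10)/1) = 20.
  m_3 = 1*20 - 10 = 10, d_3 = (102 - 10^2)/1 = 2/1 = 2: (m_3, d_3) = (m_1, d_1) = (10, 2), so from here the quotients repeat a_1, a_2; the period length is 2.
Hence the expansion of sqrt(102) is a_0 = 10 followed by the repeating block 10, 20 (period 2).

[10; (10, 20)]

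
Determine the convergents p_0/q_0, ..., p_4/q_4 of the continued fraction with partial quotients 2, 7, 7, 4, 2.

2/1, 15/7, 107/50, 443/207, 993/464

Using the convergent recurrence p_i = a_i*p_{i-1} + p_{i-2}, q_i = a_i*q_{i-1} + q_{i-2} with p_{-2}=0, p_{-1}=1, q_{-2}=1, q_{-1}=0:
  i=0: a_0=2, p_0 = 2*1 + 0 = 2, q_0 = 2*0 + 1 = 1.
  i=1: a_1=7, p_1 = 7*2 + 1 = 15, q_1 = 7*1 + 0 = 7.
  i=2: a_2=7, p_2 = 7*15 + 2 = 107, q_2 = 7*7 + 1 = 50.
  i=3: a_3=4, p_3 = 4*107 + 15 = 443, q_3 = 4*50 + 7 = 207.
  i=4: a_4=2, p_4 = 2*443 + 107 = 993, q_4 = 2*207 + 50 = 464.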